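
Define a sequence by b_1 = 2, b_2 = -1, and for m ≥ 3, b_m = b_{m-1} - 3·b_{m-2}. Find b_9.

Step forward from the initial values:
b_3 = -7  b_4 = -4  b_5 = 17  b_6 = 29  b_7 = -22  b_8 = -109  b_9 = -43.

-43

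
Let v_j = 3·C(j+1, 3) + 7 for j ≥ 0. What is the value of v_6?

112

C(7, 3) = 35, so v_6 = 112.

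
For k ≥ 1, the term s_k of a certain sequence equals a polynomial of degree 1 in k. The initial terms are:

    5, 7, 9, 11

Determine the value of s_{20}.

1st diffs: 2, 2, 2 (constant).
So s_k = 2k + 3.
Evaluating at k = 20 gives s_{20} = 43.

43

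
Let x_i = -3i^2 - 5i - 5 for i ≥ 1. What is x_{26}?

-2163

x_{26} = -3·26^2 - 5·26 - 5 = -2163.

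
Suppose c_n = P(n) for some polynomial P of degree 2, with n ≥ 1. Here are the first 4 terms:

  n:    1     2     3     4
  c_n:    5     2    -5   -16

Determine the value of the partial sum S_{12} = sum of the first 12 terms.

-1018

1st diffs: -3, -7, -11.
2nd diffs: -4, -4 (constant).
Newton forward-difference form: c_n = 5 + (-3)·C(n-1,1) + (-4)·C(n-1,2).
Continuing: …, -31, -50, -73, -100, …, c_{12} = -248.
Summing n = 1..12 (12 terms) gives -1018.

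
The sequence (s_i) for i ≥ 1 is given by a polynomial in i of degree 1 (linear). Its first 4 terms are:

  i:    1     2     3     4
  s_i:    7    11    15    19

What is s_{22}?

1st diffs: 4, 4, 4 (constant).
So s_i = 4i + 3.
Evaluating at i = 22 gives s_{22} = 91.

91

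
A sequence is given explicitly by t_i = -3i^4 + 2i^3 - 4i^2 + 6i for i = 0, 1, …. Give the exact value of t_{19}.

t_{19} = -3·19^4 + 2·19^3 - 4·19^2 + 6·19 = -378575.

-378575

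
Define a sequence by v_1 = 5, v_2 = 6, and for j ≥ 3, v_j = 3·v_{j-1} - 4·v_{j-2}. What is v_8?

Applying the relation repeatedly:
v_3 = -2; v_4 = -30; v_5 = -82; v_6 = -126; v_7 = -50; v_8 = 354.

354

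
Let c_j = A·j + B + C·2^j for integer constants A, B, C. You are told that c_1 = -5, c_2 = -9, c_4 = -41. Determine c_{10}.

-3053

At j = 1, 2, 4: A + B + 2C = -5; 2A + B + 4C = -9; 4A + B + 16C = -41.
Subtracting the first from the second: A + 2C = -4.
Subtracting the second from the third: 2A + 12C = -32.
Solving: C = -3, A = 2, then B = -1.
Therefore c_{10} = 20 + (-1) + (-3)·1024 = -3053.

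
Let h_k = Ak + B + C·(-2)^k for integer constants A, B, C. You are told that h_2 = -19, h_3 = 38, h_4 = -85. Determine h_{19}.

2621390

At k = 2, 3, 4: 2A + B + 4C = -19; 3A + B - 8C = 38; 4A + B + 16C = -85.
Subtracting the first from the second: A - 12C = 57.
Subtracting the second from the third: A + 24C = -123.
Solving: C = -5, A = -3, then B = 7.
So h_k = -3·k + 7 + (-5)·(-2)^k; at k=19 this is 2621390.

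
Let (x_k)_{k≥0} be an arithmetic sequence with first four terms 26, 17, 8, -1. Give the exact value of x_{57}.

Common difference d = -9.
x_k = 26 + (k - 0)·(-9).
x_{57} = 26 + 57·(-9) = -487.

-487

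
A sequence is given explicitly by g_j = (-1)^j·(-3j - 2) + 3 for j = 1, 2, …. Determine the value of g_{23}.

(-1)^23 = -1; -3j - 2 at j=23 is -71; so g_{23} = 74.

74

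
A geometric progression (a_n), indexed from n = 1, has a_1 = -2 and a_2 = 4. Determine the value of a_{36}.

Common ratio r = -2.
a_n = (-2)·(-2)^(n-1).
a_{36} = (-2)·(-2)^35 = 68719476736.

68719476736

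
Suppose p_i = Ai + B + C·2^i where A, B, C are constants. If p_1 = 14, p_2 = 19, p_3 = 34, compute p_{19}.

Plug in i = 1, 2, 3: A + B + 2C = 14; 2A + B + 4C = 19; 3A + B + 8C = 34.
Subtracting the first from the second: A + 2C = 5.
Subtracting the second from the third: A + 4C = 15.
Solving: C = 5, A = -5, then B = 9.
So p_i = -5·i + 9 + 5·2^i; at i=19 this is 2621354.

2621354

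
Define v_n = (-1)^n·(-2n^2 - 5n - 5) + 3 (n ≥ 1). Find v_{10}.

-252

(-1)^10 = 1; -2n^2 - 5n - 5 at n=10 is -255; so v_{10} = -252.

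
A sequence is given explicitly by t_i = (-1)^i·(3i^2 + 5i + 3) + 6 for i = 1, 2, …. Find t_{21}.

-1425

(-1)^21 = -1; 3i^2 + 5i + 3 at i=21 is 1431; so t_{21} = -1425.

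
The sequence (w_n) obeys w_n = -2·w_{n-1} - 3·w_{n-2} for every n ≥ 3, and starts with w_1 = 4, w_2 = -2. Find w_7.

112

Compute successive terms:
w_3 = -8;  w_4 = 22;  w_5 = -20;  w_6 = -26;  w_7 = 112.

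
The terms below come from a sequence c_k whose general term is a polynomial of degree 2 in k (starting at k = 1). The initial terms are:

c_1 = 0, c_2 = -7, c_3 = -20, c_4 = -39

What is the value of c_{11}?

-340

1st diffs: -7, -13, -19.
2nd diffs: -6, -6 (constant).
So c_k = -3k^2 + 2k + 1.
Evaluating at k = 11 gives c_{11} = -340.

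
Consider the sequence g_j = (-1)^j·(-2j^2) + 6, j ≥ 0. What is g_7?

(-1)^7 = -1; -2j^2 at j=7 is -98; so g_7 = 104.

104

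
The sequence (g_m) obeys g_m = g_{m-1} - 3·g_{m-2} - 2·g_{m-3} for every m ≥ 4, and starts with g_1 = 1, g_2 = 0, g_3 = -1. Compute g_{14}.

-2224

g_4 = -3; g_5 = 0; g_6 = 11; …; g_{11} = 224; g_{12} = 627; g_{13} = 105; g_{14} = -2224.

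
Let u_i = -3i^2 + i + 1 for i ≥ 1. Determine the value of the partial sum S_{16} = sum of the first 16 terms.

Over i = 1..16: Σi = 136, Σi² = 1496.
Total = (-3)·1496 + (1)·136 + (1)·16 = -4336.

-4336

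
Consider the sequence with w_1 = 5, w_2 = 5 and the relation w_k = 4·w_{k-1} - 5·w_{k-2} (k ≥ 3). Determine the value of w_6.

-395

Applying the relation repeatedly:
w_3 = -5, w_4 = -45, w_5 = -155, w_6 = -395.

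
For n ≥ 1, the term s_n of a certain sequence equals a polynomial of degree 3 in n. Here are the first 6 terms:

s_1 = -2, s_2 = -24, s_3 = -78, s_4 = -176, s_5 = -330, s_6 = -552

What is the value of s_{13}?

1st diffs: -22, -54, -98, -154, -222.
2nd diffs: -32, -44, -56, -68.
3rd diffs: -12, -12, -12 (constant).
Newton forward-difference form: s_n = -2 + (-22)·C(n-1,1) + (-32)·C(n-1,2) + (-12)·C(n-1,3).
At n = 13: n-1 = 12, so s_{13} = -2 - 264 - 2112 - 2640 = -5018.

-5018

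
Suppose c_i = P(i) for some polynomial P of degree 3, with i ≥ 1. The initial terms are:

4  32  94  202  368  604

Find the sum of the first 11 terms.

11154

1st diffs: 28, 62, 108, 166, 236.
2nd diffs: 34, 46, 58, 70.
3rd diffs: 12, 12, 12 (constant).
Newton forward-difference form: c_i = 4 + 28·C(i-1,1) + 34·C(i-1,2) + 12·C(i-1,3).
Continuing: …, 922, 1334, 1852, 2488, …, c_{11} = 3254.
Summing i = 1..11 (11 terms) gives 11154.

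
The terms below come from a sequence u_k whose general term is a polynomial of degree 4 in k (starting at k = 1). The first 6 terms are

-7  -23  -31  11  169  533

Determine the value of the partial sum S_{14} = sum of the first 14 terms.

91448

1st diffs: -16, -8, 42, 158, 364.
2nd diffs: 8, 50, 116, 206.
3rd diffs: 42, 66, 90.
4th diffs: 24, 24 (constant).
Newton forward-difference form: u_k = -7 + (-16)·C(k-1,1) + 8·C(k-1,2) + 42·C(k-1,3) + 24·C(k-1,4).
Continuing: …, 1217, 2359, 4121, 6689, …, u_{14} = 29581.
Summing k = 1..14 (14 terms) gives 91448.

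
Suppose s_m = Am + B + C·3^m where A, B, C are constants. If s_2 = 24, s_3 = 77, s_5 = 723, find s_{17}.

387420471

Plug in m = 2, 3, 5: 2A + B + 9C = 24; 3A + B + 27C = 77; 5A + B + 243C = 723.
Subtracting the first from the second: A + 18C = 53.
Subtracting the second from the third: 2A + 216C = 646.
Solving: C = 3, A = -1, then B = -1.
Therefore s_{17} = -17 + (-1) + 3·129140163 = 387420471.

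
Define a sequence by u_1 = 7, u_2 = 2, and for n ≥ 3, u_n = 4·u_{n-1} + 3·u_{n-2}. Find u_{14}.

Step forward from the initial values:
u_3 = 29  u_4 = 122  u_5 = 575  …  u_{11} = 5770925  u_{12} = 26810282  u_{13} = 124553903  u_{14} = 578646458.

578646458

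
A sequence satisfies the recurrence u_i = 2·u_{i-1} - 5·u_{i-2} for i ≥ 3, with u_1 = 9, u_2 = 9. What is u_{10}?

Step forward from the initial values:
u_3 = -27, u_4 = -99, u_5 = -63, u_6 = 369, u_7 = 1053, u_8 = 261, u_9 = -4743, u_{10} = -10791.

-10791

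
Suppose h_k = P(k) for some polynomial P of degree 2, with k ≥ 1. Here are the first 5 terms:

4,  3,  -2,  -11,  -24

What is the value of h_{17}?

1st diffs: -1, -5, -9, -13.
2nd diffs: -4, -4, -4 (constant).
Newton forward-difference form: h_k = 4 + (-1)·C(k-1,1) + (-4)·C(k-1,2).
At k = 17: k-1 = 16, so h_{17} = 4 - 16 - 480 = -492.

-492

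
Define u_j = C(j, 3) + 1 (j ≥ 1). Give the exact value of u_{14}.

C(14, 3) = 364, so u_{14} = 365.

365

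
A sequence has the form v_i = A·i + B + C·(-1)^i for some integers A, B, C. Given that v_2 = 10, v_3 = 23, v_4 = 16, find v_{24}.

At i = 2, 3, 4: 2A + B + C = 10; 3A + B - C = 23; 4A + B + C = 16.
Subtracting the first from the second: A - 2C = 13.
Subtracting the second from the third: A + 2C = -7.
Solving: C = -5, A = 3, then B = 9.
Hence v_{24} = 3·24 + 9 + (-5)·1 = 76.

76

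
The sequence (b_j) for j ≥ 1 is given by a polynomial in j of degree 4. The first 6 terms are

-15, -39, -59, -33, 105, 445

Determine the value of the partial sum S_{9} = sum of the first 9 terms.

1st diffs: -24, -20, 26, 138, 340.
2nd diffs: 4, 46, 112, 202.
3rd diffs: 42, 66, 90.
4th diffs: 24, 24 (constant).
Newton forward-difference form: b_j = -15 + (-24)·C(j-1,1) + 4·C(j-1,2) + 42·C(j-1,3) + 24·C(j-1,4).
Continuing: 1101, 2211, 3937.
Summing j = 1..9 (9 terms) gives 7653.

7653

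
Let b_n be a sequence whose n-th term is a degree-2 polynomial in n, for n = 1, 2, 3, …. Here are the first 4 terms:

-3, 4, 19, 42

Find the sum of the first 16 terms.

1st diffs: 7, 15, 23.
2nd diffs: 8, 8 (constant).
So b_n = 4n^2 - 5n - 2.
Continuing: …, 73, 112, 159, 214, …, b_{16} = 942.
Summing n = 1..16 (16 terms) gives 5272.

5272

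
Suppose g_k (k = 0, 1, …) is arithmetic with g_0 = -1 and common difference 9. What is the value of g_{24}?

215

g_k = -1 + (k - 0)·9.
g_{24} = -1 + 24·9 = 215.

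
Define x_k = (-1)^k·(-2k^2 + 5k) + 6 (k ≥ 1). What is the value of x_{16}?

-426

(-1)^16 = 1; -2k^2 + 5k at k=16 is -432; so x_{16} = -426.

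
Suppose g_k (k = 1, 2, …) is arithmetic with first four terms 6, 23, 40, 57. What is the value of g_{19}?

312

Common difference d = 17.
g_k = 6 + (k - 1)·17.
g_{19} = 6 + 18·17 = 312.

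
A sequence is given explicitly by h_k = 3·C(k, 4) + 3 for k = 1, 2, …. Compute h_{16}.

5463

C(16, 4) = 1820, so h_{16} = 5463.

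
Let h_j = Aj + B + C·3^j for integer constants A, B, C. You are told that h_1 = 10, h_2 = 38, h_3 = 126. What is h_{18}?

Plug in j = 1, 2, 3: A + B + 3C = 10; 2A + B + 9C = 38; 3A + B + 27C = 126.
Subtracting the first from the second: A + 6C = 28.
Subtracting the second from the third: A + 18C = 88.
Solving: C = 5, A = -2, then B = -3.
So h_j = -2·j + (-3) + 5·3^j; at j=18 this is 1937102406.

1937102406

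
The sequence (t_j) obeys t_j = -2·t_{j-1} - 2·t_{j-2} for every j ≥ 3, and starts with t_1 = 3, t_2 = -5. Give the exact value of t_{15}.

Compute successive terms:
t_3 = 4, t_4 = 2, t_5 = -12, …, t_{12} = 32, t_{13} = -192, t_{14} = 320, t_{15} = -256.

-256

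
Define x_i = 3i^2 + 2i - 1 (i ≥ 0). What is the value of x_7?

x_7 = 3·7^2 + 2·7 - 1 = 160.

160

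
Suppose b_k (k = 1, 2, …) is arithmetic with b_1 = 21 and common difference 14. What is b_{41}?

581

b_k = 21 + (k - 1)·14.
b_{41} = 21 + 40·14 = 581.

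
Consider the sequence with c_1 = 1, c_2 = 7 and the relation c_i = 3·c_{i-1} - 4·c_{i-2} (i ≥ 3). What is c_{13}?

8641

Applying the relation repeatedly:
c_3 = 17; c_4 = 23; c_5 = 1; …; c_{10} = 967; c_{11} = 4049; c_{12} = 8279; c_{13} = 8641.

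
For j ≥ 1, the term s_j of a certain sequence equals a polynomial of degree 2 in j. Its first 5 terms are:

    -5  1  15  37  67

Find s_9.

267

1st diffs: 6, 14, 22, 30.
2nd diffs: 8, 8, 8 (constant).
Newton forward-difference form: s_j = -5 + 6·C(j-1,1) + 8·C(j-1,2).
At j = 9: j-1 = 8, so s_9 = -5 + 48 + 224 = 267.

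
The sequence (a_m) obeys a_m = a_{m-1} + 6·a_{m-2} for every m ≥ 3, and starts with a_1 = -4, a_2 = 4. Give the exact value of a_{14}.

Iterate the recurrence:
a_3 = -20; a_4 = 4; a_5 = -116; …; a_{11} = -50516; a_{12} = -135164; a_{13} = -438260; a_{14} = -1249244.
(Characteristic roots are 3 and -2.)

-1249244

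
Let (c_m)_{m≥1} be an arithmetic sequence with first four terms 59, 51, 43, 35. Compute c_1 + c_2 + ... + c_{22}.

Common difference d = -8.
c_m = 59 + (m - 1)·(-8).
c_{22} = -109; S = 22·(59 + (-109))/2 = -550.

-550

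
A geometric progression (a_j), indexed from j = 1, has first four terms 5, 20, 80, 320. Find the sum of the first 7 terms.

27305

Common ratio r = 4.
a_j = 5·4^(j-1).
S = 5·(4^7 - 1)/(4 - 1) = 5·(16384 - 1)/(3) = 27305.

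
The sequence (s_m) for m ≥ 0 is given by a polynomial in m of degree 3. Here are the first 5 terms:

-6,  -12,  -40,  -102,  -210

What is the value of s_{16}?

-9462

1st diffs: -6, -28, -62, -108.
2nd diffs: -22, -34, -46.
3rd diffs: -12, -12 (constant).
So s_m = -2m^3 - 5m^2 + m - 6.
Evaluating at m = 16 gives s_{16} = -9462.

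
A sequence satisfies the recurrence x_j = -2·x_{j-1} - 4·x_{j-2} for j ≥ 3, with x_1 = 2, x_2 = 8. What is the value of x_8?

Iterate the recurrence:
x_3 = -24; x_4 = 16; x_5 = 64; x_6 = -192; x_7 = 128; x_8 = 512.

512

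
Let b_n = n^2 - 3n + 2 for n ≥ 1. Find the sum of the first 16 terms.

1120

Over n = 1..16: Σn = 136, Σn² = 1496.
Total = (1)·1496 + (-3)·136 + (2)·16 = 1120.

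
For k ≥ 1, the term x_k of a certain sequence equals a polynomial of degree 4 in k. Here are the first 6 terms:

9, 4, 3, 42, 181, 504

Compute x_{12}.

14034

1st diffs: -5, -1, 39, 139, 323.
2nd diffs: 4, 40, 100, 184.
3rd diffs: 36, 60, 84.
4th diffs: 24, 24 (constant).
Newton forward-difference form: x_k = 9 + (-5)·C(k-1,1) + 4·C(k-1,2) + 36·C(k-1,3) + 24·C(k-1,4).
At k = 12: k-1 = 11, so x_{12} = 9 - 55 + 220 + 5940 + 7920 = 14034.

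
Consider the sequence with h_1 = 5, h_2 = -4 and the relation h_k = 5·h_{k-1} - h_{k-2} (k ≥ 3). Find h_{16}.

Compute successive terms:
h_3 = -25, h_4 = -121, h_5 = -580, …, h_{13} = -161084875, h_{14} = -771804004, h_{15} = -3697935145, h_{16} = -17717871721.

-17717871721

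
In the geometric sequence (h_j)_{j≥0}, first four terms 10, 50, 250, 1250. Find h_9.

Common ratio r = 5.
h_j = 10·5^(j-0).
h_9 = 10·5^9 = 19531250.

19531250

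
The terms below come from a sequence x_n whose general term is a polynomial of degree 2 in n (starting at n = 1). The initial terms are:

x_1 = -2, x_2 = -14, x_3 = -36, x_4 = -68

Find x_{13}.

-806

1st diffs: -12, -22, -32.
2nd diffs: -10, -10 (constant).
So x_n = -5n^2 + 3n.
Evaluating at n = 13 gives x_{13} = -806.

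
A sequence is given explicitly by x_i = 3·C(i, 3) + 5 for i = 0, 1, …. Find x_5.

C(5, 3) = 10, so x_5 = 35.

35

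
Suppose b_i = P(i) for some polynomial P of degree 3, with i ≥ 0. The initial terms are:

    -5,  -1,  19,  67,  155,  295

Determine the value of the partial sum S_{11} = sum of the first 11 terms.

1st diffs: 4, 20, 48, 88, 140.
2nd diffs: 16, 28, 40, 52.
3rd diffs: 12, 12, 12 (constant).
Newton forward-difference form: b_i = -5 + 4·C(i,1) + 16·C(i,2) + 12·C(i,3).
Continuing: …, 499, 779, 1147, 1615, …, b_{10} = 2195.
Summing i = 0..10 (11 terms) gives 6765.

6765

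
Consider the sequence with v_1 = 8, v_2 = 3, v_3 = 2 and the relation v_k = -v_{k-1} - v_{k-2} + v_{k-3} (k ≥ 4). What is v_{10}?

7

Compute successive terms:
v_4 = 3  v_5 = -2  v_6 = 1  v_7 = 4  v_8 = -7  v_9 = 4  v_{10} = 7.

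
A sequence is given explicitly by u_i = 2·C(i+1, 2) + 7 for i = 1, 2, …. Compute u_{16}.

C(17, 2) = 136, so u_{16} = 279.

279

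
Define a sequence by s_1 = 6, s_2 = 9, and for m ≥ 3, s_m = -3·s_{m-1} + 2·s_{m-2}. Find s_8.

9927

Iterate the recurrence:
s_3 = -15  s_4 = 63  s_5 = -219  s_6 = 783  s_7 = -2787  s_8 = 9927.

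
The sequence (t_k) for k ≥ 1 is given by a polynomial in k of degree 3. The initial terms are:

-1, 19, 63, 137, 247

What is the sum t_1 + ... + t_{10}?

5030

1st diffs: 20, 44, 74, 110.
2nd diffs: 24, 30, 36.
3rd diffs: 6, 6 (constant).
Newton forward-difference form: t_k = -1 + 20·C(k-1,1) + 24·C(k-1,2) + 6·C(k-1,3).
Continuing: …, 399, 599, 853, 1167, …, t_{10} = 1547.
Summing k = 1..10 (10 terms) gives 5030.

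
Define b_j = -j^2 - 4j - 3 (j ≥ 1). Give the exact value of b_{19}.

b_{19} = -1·19^2 - 4·19 - 3 = -440.

-440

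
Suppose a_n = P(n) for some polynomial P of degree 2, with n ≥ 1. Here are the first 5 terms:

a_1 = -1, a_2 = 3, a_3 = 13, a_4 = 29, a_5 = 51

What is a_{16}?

1st diffs: 4, 10, 16, 22.
2nd diffs: 6, 6, 6 (constant).
So a_n = 3n^2 - 5n + 1.
Evaluating at n = 16 gives a_{16} = 689.

689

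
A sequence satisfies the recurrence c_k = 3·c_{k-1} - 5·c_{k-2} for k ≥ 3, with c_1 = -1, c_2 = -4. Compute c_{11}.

-2632

Step forward from the initial values:
c_3 = -7; c_4 = -1; c_5 = 32; c_6 = 101; c_7 = 143; c_8 = -76; c_9 = -943; c_{10} = -2449; c_{11} = -2632.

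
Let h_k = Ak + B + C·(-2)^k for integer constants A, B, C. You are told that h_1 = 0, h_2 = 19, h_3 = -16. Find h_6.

Plug in k = 1, 2, 3: A + B - 2C = 0; 2A + B + 4C = 19; 3A + B - 8C = -16.
Subtracting the first from the second: A + 6C = 19.
Subtracting the second from the third: A - 12C = -35.
Solving: C = 3, A = 1, then B = 5.
So h_k = 1·k + 5 + 3·(-2)^k; at k=6 this is 203.

203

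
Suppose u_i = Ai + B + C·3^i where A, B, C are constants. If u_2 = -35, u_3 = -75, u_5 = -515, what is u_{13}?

Plug in i = 2, 3, 5: 2A + B + 9C = -35; 3A + B + 27C = -75; 5A + B + 243C = -515.
Subtracting the first from the second: A + 18C = -40.
Subtracting the second from the third: 2A + 216C = -440.
Solving: C = -2, A = -4, then B = -9.
Therefore u_{13} = -52 + (-9) + (-2)·1594323 = -3188707.

-3188707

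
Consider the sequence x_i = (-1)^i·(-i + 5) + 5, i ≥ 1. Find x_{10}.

0

(-1)^10 = 1; -i + 5 at i=10 is -5; so x_{10} = 0.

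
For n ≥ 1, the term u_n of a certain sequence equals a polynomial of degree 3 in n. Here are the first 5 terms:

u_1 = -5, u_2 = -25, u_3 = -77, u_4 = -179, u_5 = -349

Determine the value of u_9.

1st diffs: -20, -52, -102, -170.
2nd diffs: -32, -50, -68.
3rd diffs: -18, -18 (constant).
Newton forward-difference form: u_n = -5 + (-20)·C(n-1,1) + (-32)·C(n-1,2) + (-18)·C(n-1,3).
At n = 9: n-1 = 8, so u_9 = -5 - 160 - 896 - 1008 = -2069.

-2069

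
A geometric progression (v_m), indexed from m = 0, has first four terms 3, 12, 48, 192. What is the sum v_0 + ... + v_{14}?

1073741823

Common ratio r = 4.
v_m = 3·4^(m-0).
S = 3·(4^15 - 1)/(4 - 1) = 3·(1073741824 - 1)/(3) = 1073741823.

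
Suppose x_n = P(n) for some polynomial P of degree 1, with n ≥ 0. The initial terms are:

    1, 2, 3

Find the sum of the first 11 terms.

1st diffs: 1, 1 (constant).
So x_n = n + 1.
Continuing: …, 4, 5, 6, 7, …, x_{10} = 11.
Summing n = 0..10 (11 terms) gives 66.

66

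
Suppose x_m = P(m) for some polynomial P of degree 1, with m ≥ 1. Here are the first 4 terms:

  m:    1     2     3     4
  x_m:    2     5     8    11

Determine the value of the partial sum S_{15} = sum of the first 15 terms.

345

1st diffs: 3, 3, 3 (constant).
So x_m = 3m - 1.
Continuing: …, 14, 17, 20, 23, …, x_{15} = 44.
Summing m = 1..15 (15 terms) gives 345.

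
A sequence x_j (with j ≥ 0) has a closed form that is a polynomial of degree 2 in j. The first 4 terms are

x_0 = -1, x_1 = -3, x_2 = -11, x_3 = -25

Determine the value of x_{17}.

1st diffs: -2, -8, -14.
2nd diffs: -6, -6 (constant).
Newton forward-difference form: x_j = -1 + (-2)·C(j,1) + (-6)·C(j,2).
At j = 17: j = 17, so x_{17} = -1 - 34 - 816 = -851.

-851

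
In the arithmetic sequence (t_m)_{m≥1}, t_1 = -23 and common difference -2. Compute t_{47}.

-115

t_m = -23 + (m - 1)·(-2).
t_{47} = -23 + 46·(-2) = -115.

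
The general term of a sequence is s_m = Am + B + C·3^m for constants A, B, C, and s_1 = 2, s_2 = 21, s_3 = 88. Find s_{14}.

19131801

Plug in m = 1, 2, 3: A + B + 3C = 2; 2A + B + 9C = 21; 3A + B + 27C = 88.
Subtracting the first from the second: A + 6C = 19.
Subtracting the second from the third: A + 18C = 67.
Solving: C = 4, A = -5, then B = -5.
So s_m = -5·m + (-5) + 4·3^m; at m=14 this is 19131801.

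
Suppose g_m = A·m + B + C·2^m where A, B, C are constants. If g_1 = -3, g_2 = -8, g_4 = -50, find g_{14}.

-65492

At m = 1, 2, 4: A + B + 2C = -3; 2A + B + 4C = -8; 4A + B + 16C = -50.
Subtracting the first from the second: A + 2C = -5.
Subtracting the second from the third: 2A + 12C = -42.
Solving: C = -4, A = 3, then B = 2.
Hence g_{14} = 3·14 + 2 + (-4)·16384 = -65492.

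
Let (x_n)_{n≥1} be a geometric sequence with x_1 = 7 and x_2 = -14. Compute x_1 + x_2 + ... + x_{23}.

Common ratio r = -2.
x_n = 7·(-2)^(n-1).
S = 7·((-2)^23 - 1)/(-2 - 1) = 7·(-8388608 - 1)/(-3) = 19573421.

19573421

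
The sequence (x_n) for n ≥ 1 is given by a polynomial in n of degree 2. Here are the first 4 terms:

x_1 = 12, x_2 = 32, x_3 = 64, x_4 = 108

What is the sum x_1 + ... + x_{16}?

1st diffs: 20, 32, 44.
2nd diffs: 12, 12 (constant).
So x_n = 6n^2 + 2n + 4.
Continuing: …, 164, 232, 312, 404, …, x_{16} = 1572.
Summing n = 1..16 (16 terms) gives 9312.

9312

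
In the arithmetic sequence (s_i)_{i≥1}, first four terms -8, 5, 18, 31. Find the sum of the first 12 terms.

762

Common difference d = 13.
s_i = -8 + (i - 1)·13.
s_{12} = 135; S = 12·(-8 + 135)/2 = 762.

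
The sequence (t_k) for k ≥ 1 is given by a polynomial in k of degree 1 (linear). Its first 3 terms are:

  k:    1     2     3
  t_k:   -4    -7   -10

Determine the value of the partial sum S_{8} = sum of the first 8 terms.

1st diffs: -3, -3 (constant).
So t_k = -3k - 1.
Continuing: …, -13, -16, -19, -22, …, t_8 = -25.
Summing k = 1..8 (8 terms) gives -116.

-116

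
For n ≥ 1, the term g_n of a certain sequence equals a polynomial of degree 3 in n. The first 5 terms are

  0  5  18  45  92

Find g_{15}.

1st diffs: 5, 13, 27, 47.
2nd diffs: 8, 14, 20.
3rd diffs: 6, 6 (constant).
Newton forward-difference form: g_n = 5·C(n-1,1) + 8·C(n-1,2) + 6·C(n-1,3).
At n = 15: n-1 = 14, so g_{15} = 70 + 728 + 2184 = 2982.

2982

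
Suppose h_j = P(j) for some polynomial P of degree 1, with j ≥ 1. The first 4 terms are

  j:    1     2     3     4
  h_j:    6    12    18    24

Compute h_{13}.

78

1st diffs: 6, 6, 6 (constant).
So h_j = 6j.
Evaluating at j = 13 gives h_{13} = 78.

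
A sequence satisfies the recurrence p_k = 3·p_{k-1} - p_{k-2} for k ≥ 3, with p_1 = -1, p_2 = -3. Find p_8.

Applying the relation repeatedly:
p_3 = -8, p_4 = -21, p_5 = -55, p_6 = -144, p_7 = -377, p_8 = -987.

-987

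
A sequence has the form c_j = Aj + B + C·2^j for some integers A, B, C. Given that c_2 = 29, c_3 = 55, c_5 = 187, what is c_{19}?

Plug in j = 2, 3, 5: 2A + B + 4C = 29; 3A + B + 8C = 55; 5A + B + 32C = 187.
Subtracting the first from the second: A + 4C = 26.
Subtracting the second from the third: 2A + 24C = 132.
Solving: C = 5, A = 6, then B = -3.
Hence c_{19} = 6·19 + (-3) + 5·524288 = 2621551.

2621551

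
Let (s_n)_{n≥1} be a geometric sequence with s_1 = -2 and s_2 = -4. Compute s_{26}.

-67108864

Common ratio r = 2.
s_n = (-2)·2^(n-1).
s_{26} = (-2)·2^25 = -67108864.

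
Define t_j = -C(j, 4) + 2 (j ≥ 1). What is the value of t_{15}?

C(15, 4) = 1365, so t_{15} = -1363.

-1363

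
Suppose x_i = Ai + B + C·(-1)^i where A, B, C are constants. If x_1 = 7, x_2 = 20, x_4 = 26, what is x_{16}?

Write the equations: A + B - C = 7; 2A + B + C = 20; 4A + B + C = 26.
Subtracting the first from the second: A + 2C = 13.
Subtracting the second from the third: 2A = 6.
Solving: C = 5, A = 3, then B = 9.
Therefore x_{16} = 48 + 9 + 5·1 = 62.

62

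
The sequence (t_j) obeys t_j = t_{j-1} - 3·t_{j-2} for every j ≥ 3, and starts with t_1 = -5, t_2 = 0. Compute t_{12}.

465

Applying the relation repeatedly:
t_3 = 15; t_4 = 15; t_5 = -30; t_6 = -75; t_7 = 15; t_8 = 240; t_9 = 195; t_{10} = -525; t_{11} = -1110; t_{12} = 465.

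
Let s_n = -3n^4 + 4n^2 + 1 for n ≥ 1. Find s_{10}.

-29599

s_{10} = -3·10^4 + 4·10^2 + 1 = -29599.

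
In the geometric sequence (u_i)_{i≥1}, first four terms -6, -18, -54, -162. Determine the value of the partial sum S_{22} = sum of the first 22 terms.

-94143178824

Common ratio r = 3.
u_i = (-6)·3^(i-1).
S = (-6)·(3^22 - 1)/(3 - 1) = (-6)·(31381059609 - 1)/(2) = -94143178824.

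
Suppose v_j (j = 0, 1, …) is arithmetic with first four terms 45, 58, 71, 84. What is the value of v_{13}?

Common difference d = 13.
v_j = 45 + (j - 0)·13.
v_{13} = 45 + 13·13 = 214.

214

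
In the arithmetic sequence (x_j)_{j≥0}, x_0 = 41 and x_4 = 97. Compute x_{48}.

Common difference d = (97 - 41) / (4 - 0) = 14.
x_j = 41 + (j - 0)·14.
x_{48} = 41 + 48·14 = 713.

713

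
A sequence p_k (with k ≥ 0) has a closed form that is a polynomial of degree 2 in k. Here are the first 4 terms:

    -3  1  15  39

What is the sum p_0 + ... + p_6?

1st diffs: 4, 14, 24.
2nd diffs: 10, 10 (constant).
So p_k = 5k^2 - k - 3.
Continuing: 73, 117, 171.
Summing k = 0..6 (7 terms) gives 413.

413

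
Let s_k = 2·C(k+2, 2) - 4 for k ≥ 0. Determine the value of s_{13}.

206

C(15, 2) = 105, so s_{13} = 206.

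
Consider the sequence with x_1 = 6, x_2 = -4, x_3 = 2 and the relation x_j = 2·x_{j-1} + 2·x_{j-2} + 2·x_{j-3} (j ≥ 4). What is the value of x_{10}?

3152

Applying the relation repeatedly:
x_4 = 8;  x_5 = 12;  x_6 = 44;  x_7 = 128;  x_8 = 368;  x_9 = 1080;  x_{10} = 3152.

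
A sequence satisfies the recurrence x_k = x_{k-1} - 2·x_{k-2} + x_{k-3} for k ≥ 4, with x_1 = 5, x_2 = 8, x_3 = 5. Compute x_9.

x_4 = -6, x_5 = -8, x_6 = 9, x_7 = 19, x_8 = -7, x_9 = -36.

-36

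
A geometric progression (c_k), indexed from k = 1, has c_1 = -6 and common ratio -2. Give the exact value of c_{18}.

c_k = (-6)·(-2)^(k-1).
c_{18} = (-6)·(-2)^17 = 786432.

786432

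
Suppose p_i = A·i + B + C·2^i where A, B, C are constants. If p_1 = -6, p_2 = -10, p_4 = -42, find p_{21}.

The three given values yield: A + B + 2C = -6; 2A + B + 4C = -10; 4A + B + 16C = -42.
Subtracting the first from the second: A + 2C = -4.
Subtracting the second from the third: 2A + 12C = -32.
Solving: C = -3, A = 2, then B = -2.
Hence p_{21} = 2·21 + (-2) + (-3)·2097152 = -6291416.

-6291416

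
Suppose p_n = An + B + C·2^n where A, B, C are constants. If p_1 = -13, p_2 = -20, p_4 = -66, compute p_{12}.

At n = 1, 2, 4: A + B + 2C = -13; 2A + B + 4C = -20; 4A + B + 16C = -66.
Subtracting the first from the second: A + 2C = -7.
Subtracting the second from the third: 2A + 12C = -46.
Solving: C = -4, A = 1, then B = -6.
So p_n = 1·n + (-6) + (-4)·2^n; at n=12 this is -16378.

-16378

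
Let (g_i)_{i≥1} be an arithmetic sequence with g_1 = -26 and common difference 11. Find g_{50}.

513

g_i = -26 + (i - 1)·11.
g_{50} = -26 + 49·11 = 513.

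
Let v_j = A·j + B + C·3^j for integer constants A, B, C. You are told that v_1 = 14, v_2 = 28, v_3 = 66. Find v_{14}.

9565972

At j = 1, 2, 3: A + B + 3C = 14; 2A + B + 9C = 28; 3A + B + 27C = 66.
Subtracting the first from the second: A + 6C = 14.
Subtracting the second from the third: A + 18C = 38.
Solving: C = 2, A = 2, then B = 6.
So v_j = 2·j + 6 + 2·3^j; at j=14 this is 9565972.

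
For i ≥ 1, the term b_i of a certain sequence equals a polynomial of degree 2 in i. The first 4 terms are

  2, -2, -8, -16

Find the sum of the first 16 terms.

-1568

1st diffs: -4, -6, -8.
2nd diffs: -2, -2 (constant).
Newton forward-difference form: b_i = 2 + (-4)·C(i-1,1) + (-2)·C(i-1,2).
Continuing: …, -26, -38, -52, -68, …, b_{16} = -268.
Summing i = 1..16 (16 terms) gives -1568.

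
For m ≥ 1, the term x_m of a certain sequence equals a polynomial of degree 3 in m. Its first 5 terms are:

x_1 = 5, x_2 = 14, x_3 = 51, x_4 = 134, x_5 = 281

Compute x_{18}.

1st diffs: 9, 37, 83, 147.
2nd diffs: 28, 46, 64.
3rd diffs: 18, 18 (constant).
Newton forward-difference form: x_m = 5 + 9·C(m-1,1) + 28·C(m-1,2) + 18·C(m-1,3).
At m = 18: m-1 = 17, so x_{18} = 5 + 153 + 3808 + 12240 = 16206.

16206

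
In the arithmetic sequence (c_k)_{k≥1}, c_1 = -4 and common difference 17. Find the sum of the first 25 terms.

c_k = -4 + (k - 1)·17.
c_{25} = 404; S = 25·(-4 + 404)/2 = 5000.

5000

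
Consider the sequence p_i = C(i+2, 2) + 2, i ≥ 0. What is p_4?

C(6, 2) = 15, so p_4 = 17.

17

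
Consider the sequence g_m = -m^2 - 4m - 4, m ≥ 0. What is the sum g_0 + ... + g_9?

Over m = 0..9: Σm = 45, Σm² = 285.
Total = (-1)·285 + (-4)·45 + (-4)·10 = -505.

-505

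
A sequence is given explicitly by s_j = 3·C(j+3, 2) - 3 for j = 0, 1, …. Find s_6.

105

C(9, 2) = 36, so s_6 = 105.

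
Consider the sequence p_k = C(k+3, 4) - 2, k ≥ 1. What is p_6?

124

C(9, 4) = 126, so p_6 = 124.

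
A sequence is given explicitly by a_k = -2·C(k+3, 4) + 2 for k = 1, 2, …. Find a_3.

-28

C(6, 4) = 15, so a_3 = -28.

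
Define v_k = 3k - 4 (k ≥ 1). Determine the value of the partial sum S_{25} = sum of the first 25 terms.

Over k = 1..25: Σk = 325.
Total = (3)·325 + (-4)·25 = 875.

875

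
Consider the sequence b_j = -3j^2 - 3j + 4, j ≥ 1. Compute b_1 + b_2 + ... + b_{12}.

-2136

Over j = 1..12: Σj = 78, Σj² = 650.
Total = (-3)·650 + (-3)·78 + (4)·12 = -2136.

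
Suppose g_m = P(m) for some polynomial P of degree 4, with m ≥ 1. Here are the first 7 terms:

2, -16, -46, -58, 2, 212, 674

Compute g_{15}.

33602

1st diffs: -18, -30, -12, 60, 210, 462.
2nd diffs: -12, 18, 72, 150, 252.
3rd diffs: 30, 54, 78, 102.
4th diffs: 24, 24, 24 (constant).
So g_m = m^4 - 5m^3 - m^2 + 5m + 2.
Evaluating at m = 15 gives g_{15} = 33602.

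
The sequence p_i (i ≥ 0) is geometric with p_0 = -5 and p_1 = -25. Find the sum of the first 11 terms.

Common ratio r = 5.
p_i = (-5)·5^(i-0).
S = (-5)·(5^11 - 1)/(5 - 1) = (-5)·(48828125 - 1)/(4) = -61035155.

-61035155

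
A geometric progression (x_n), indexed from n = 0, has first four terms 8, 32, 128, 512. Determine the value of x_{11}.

Common ratio r = 4.
x_n = 8·4^(n-0).
x_{11} = 8·4^11 = 33554432.

33554432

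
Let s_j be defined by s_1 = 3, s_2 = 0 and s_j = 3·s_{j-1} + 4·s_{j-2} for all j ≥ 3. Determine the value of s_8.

9828

Compute successive terms:
s_3 = 12;  s_4 = 36;  s_5 = 156;  s_6 = 612;  s_7 = 2460;  s_8 = 9828.
(Characteristic roots are 4 and -1.)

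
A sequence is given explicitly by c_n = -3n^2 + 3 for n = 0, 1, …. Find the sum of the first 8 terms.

Over n = 0..7: Σn = 28, Σn² = 140.
Total = (-3)·140 + (3)·8 = -396.

-396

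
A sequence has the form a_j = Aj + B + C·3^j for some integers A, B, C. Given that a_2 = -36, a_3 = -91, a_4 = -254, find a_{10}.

At j = 2, 3, 4: 2A + B + 9C = -36; 3A + B + 27C = -91; 4A + B + 81C = -254.
Subtracting the first from the second: A + 18C = -55.
Subtracting the second from the third: A + 54C = -163.
Solving: C = -3, A = -1, then B = -7.
Therefore a_{10} = -10 + (-7) + (-3)·59049 = -177164.

-177164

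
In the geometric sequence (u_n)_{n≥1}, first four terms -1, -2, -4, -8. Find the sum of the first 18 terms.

-262143

Common ratio r = 2.
u_n = (-1)·2^(n-1).
S = (-1)·(2^18 - 1)/(2 - 1) = (-1)·(262144 - 1)/(1) = -262143.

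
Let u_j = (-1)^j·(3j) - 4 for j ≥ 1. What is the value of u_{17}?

-55

(-1)^17 = -1; 3j at j=17 is 51; so u_{17} = -55.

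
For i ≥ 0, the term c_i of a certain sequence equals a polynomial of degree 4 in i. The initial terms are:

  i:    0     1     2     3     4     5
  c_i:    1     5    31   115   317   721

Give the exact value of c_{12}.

21301

1st diffs: 4, 26, 84, 202, 404.
2nd diffs: 22, 58, 118, 202.
3rd diffs: 36, 60, 84.
4th diffs: 24, 24 (constant).
So c_i = i^4 + 4i^2 - i + 1.
Evaluating at i = 12 gives c_{12} = 21301.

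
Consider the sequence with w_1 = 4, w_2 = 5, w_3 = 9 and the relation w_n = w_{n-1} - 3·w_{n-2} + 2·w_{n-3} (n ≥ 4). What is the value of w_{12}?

Step forward from the initial values:
w_4 = 2, w_5 = -15, w_6 = -3, w_7 = 46, w_8 = 25, w_9 = -119, w_{10} = -102, w_{11} = 305, w_{12} = 373.

373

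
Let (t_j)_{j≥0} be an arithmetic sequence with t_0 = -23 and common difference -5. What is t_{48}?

t_j = -23 + (j - 0)·(-5).
t_{48} = -23 + 48·(-5) = -263.

-263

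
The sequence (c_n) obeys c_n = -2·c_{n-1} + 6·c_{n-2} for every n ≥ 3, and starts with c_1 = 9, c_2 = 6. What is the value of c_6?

-984

Compute successive terms:
c_3 = 42, c_4 = -48, c_5 = 348, c_6 = -984.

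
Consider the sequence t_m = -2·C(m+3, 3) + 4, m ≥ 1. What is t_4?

C(7, 3) = 35, so t_4 = -66.

-66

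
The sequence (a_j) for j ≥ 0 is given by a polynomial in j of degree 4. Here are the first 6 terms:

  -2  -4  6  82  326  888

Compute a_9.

1st diffs: -2, 10, 76, 244, 562.
2nd diffs: 12, 66, 168, 318.
3rd diffs: 54, 102, 150.
4th diffs: 48, 48 (constant).
Newton forward-difference form: a_j = -2 + (-2)·C(j,1) + 12·C(j,2) + 54·C(j,3) + 48·C(j,4).
At j = 9: j = 9, so a_9 = -2 - 18 + 432 + 4536 + 6048 = 10996.

10996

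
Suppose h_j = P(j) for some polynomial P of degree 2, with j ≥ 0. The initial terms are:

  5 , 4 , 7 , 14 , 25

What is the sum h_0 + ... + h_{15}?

1st diffs: -1, 3, 7, 11.
2nd diffs: 4, 4, 4 (constant).
Newton forward-difference form: h_j = 5 + (-1)·C(j,1) + 4·C(j,2).
Continuing: …, 40, 59, 82, 109, …, h_{15} = 410.
Summing j = 0..15 (16 terms) gives 2200.

2200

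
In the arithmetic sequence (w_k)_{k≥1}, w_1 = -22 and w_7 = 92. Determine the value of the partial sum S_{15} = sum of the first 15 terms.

Common difference d = (92 - (-22)) / (7 - 1) = 19.
w_k = -22 + (k - 1)·19.
w_{15} = 244; S = 15·(-22 + 244)/2 = 1665.

1665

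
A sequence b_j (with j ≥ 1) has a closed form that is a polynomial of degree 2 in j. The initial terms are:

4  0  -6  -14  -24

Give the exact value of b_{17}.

-300

1st diffs: -4, -6, -8, -10.
2nd diffs: -2, -2, -2 (constant).
Newton forward-difference form: b_j = 4 + (-4)·C(j-1,1) + (-2)·C(j-1,2).
At j = 17: j-1 = 16, so b_{17} = 4 - 64 - 240 = -300.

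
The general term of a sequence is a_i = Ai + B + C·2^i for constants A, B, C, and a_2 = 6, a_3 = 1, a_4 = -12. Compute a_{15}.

-65483

At i = 2, 3, 4: 2A + B + 4C = 6; 3A + B + 8C = 1; 4A + B + 16C = -12.
Subtracting the first from the second: A + 4C = -5.
Subtracting the second from the third: A + 8C = -13.
Solving: C = -2, A = 3, then B = 8.
Hence a_{15} = 3·15 + 8 + (-2)·32768 = -65483.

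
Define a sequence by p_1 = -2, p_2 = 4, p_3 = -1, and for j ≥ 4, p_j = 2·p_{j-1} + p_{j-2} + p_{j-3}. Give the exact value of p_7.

13

Applying the relation repeatedly:
p_4 = 0, p_5 = 3, p_6 = 5, p_7 = 13.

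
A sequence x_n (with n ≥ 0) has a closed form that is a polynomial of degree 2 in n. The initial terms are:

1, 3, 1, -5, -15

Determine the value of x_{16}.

-447

1st diffs: 2, -2, -6, -10.
2nd diffs: -4, -4, -4 (constant).
So x_n = -2n^2 + 4n + 1.
Evaluating at n = 16 gives x_{16} = -447.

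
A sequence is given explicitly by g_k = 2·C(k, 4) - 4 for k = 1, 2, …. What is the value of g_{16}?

C(16, 4) = 1820, so g_{16} = 3636.

3636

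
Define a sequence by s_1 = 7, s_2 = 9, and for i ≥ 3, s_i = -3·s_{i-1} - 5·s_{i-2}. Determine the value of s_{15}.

1054738

Compute successive terms:
s_3 = -62  s_4 = 141  s_5 = -113  …  s_{12} = 66666  s_{13} = 13687  s_{14} = -374391  s_{15} = 1054738.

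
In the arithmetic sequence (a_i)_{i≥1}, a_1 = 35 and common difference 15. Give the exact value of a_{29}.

455

a_i = 35 + (i - 1)·15.
a_{29} = 35 + 28·15 = 455.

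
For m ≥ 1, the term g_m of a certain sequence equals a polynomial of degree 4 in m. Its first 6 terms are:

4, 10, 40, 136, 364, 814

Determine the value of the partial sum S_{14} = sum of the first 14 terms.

1st diffs: 6, 30, 96, 228, 450.
2nd diffs: 24, 66, 132, 222.
3rd diffs: 42, 66, 90.
4th diffs: 24, 24 (constant).
So g_m = m^4 - 3m^3 + 5m^2 - 3m + 4.
Continuing: …, 1600, 2860, 4756, 7474, …, g_{14} = 31126.
Summing m = 1..14 (14 terms) gives 99428.

99428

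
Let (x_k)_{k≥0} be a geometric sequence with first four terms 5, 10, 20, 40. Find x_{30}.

Common ratio r = 2.
x_k = 5·2^(k-0).
x_{30} = 5·2^30 = 5368709120.

5368709120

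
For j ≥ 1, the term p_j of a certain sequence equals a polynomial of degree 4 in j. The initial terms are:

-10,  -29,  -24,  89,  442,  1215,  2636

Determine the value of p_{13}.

1st diffs: -19, 5, 113, 353, 773, 1421.
2nd diffs: 24, 108, 240, 420, 648.
3rd diffs: 84, 132, 180, 228.
4th diffs: 48, 48, 48 (constant).
So p_j = 2j^4 - 6j^3 - 2j^2 - j - 3.
Evaluating at j = 13 gives p_{13} = 43586.

43586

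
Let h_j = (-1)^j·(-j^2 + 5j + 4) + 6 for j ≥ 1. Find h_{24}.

-446

(-1)^24 = 1; -j^2 + 5j + 4 at j=24 is -452; so h_{24} = -446.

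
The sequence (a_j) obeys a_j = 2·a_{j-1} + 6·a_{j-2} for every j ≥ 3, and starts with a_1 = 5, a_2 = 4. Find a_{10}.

262720

a_3 = 38;  a_4 = 100;  a_5 = 428;  a_6 = 1456;  a_7 = 5480;  a_8 = 19696;  a_9 = 72272;  a_{10} = 262720.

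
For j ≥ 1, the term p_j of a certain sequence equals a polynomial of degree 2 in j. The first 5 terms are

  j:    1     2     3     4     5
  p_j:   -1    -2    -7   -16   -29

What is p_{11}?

1st diffs: -1, -5, -9, -13.
2nd diffs: -4, -4, -4 (constant).
Newton forward-difference form: p_j = -1 + (-1)·C(j-1,1) + (-4)·C(j-1,2).
At j = 11: j-1 = 10, so p_{11} = -1 - 10 - 180 = -191.

-191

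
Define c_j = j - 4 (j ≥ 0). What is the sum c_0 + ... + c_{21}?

Over j = 0..21: Σj = 231.
Total = (1)·231 + (-4)·22 = 143.

143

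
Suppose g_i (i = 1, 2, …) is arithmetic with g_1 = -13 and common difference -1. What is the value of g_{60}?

g_i = -13 + (i - 1)·(-1).
g_{60} = -13 + 59·(-1) = -72.

-72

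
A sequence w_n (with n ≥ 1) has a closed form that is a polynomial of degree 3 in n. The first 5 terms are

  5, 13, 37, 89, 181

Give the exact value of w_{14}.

1st diffs: 8, 24, 52, 92.
2nd diffs: 16, 28, 40.
3rd diffs: 12, 12 (constant).
Newton forward-difference form: w_n = 5 + 8·C(n-1,1) + 16·C(n-1,2) + 12·C(n-1,3).
At n = 14: n-1 = 13, so w_{14} = 5 + 104 + 1248 + 3432 = 4789.

4789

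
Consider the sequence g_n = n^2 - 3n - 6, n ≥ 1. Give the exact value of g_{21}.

372

g_{21} = 1·21^2 - 3·21 - 6 = 372.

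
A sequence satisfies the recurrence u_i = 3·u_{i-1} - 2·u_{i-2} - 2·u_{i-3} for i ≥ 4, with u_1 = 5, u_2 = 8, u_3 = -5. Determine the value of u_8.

-787

u_4 = -41  u_5 = -129  u_6 = -295  u_7 = -545  u_8 = -787.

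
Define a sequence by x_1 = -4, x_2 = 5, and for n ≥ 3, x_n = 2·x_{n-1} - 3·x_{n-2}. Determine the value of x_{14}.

-6175

Compute successive terms:
x_3 = 22; x_4 = 29; x_5 = -8; …; x_{11} = 766; x_{12} = -1579; x_{13} = -5456; x_{14} = -6175.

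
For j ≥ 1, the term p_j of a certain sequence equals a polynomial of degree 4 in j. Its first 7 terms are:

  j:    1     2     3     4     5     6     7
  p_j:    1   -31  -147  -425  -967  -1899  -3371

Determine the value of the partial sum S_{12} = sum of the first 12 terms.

1st diffs: -32, -116, -278, -542, -932, -1472.
2nd diffs: -84, -162, -264, -390, -540.
3rd diffs: -78, -102, -126, -150.
4th diffs: -24, -24, -24 (constant).
Newton forward-difference form: p_j = 1 + (-32)·C(j-1,1) + (-84)·C(j-1,2) + (-78)·C(j-1,3) + (-24)·C(j-1,4).
Continuing: …, -5557, -8655, -12887, -18499, …, p_{12} = -25761.
Summing j = 1..12 (12 terms) gives -78198.

-78198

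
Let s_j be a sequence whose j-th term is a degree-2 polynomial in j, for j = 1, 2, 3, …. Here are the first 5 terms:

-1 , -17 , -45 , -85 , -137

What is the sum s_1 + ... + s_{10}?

-2170

1st diffs: -16, -28, -40, -52.
2nd diffs: -12, -12, -12 (constant).
Newton forward-difference form: s_j = -1 + (-16)·C(j-1,1) + (-12)·C(j-1,2).
Continuing: …, -201, -277, -365, -465, …, s_{10} = -577.
Summing j = 1..10 (10 terms) gives -2170.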